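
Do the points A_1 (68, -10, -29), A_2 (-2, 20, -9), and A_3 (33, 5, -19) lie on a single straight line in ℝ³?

A_1A_2 = (-70, 30, 20), A_1A_3 = (-35, 15, 10).
A_1A_2 × A_1A_3 = (0, 0, 0).
The cross product vanishes, so the three points are collinear.

Yes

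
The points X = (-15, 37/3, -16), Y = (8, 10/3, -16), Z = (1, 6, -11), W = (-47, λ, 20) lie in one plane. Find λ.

73/3

The points are coplanar iff XY · (XZ × XW) = 0.
Expanding, this is linear in λ: (-115)λ + (8395/3) = 0.
So λ = 73/3.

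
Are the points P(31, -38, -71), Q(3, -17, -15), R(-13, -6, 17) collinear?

No

PQ = (-28, 21, 56), PR = (-44, 32, 88).
Comparing components 2 and 3: (21)(88) − (56)(32) = 56 ≠ 0, so PQ and PR are not parallel and the points are not collinear.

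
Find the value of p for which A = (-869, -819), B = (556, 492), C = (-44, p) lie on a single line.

-60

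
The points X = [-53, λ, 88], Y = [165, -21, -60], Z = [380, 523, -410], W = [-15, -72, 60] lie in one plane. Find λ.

-89

The points are coplanar iff XY · (XZ × XW) = 0.
Expanding, this is linear in λ: (-37200)λ + (-3310800) = 0.
So λ = -89.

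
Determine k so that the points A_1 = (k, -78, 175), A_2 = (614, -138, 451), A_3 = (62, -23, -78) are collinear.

326

Direction A_2A_3 = (-552, 115, -529). From the y-coordinate of A_1, the parameter along the line is τ = (-78 − (-138))/115 = 12/23.
Then k = 614 + 12/23·(-552) = 326.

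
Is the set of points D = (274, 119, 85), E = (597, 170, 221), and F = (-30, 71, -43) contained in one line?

Yes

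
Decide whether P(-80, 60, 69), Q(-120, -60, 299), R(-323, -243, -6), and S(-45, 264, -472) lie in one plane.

No

With P as base: PQ = (-40, -120, 230), PR = (-243, -303, -75), PS = (35, 204, -541).
PR × PS = (179223, -134088, -38967).
PQ · (PR × PS) = -40770.
Since -40770 ≠ 0, the four points are not coplanar.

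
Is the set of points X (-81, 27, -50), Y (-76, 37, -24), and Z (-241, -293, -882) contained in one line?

Yes

XY = (5, 10, 26), XZ = (-160, -320, -832).
XY × XZ = (0, 0, 0).
The cross product vanishes, so the three points are collinear.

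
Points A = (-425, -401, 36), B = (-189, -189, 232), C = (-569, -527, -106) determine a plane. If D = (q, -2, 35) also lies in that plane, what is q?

A normal to the plane is n = AB × AC = (-5408, 5288, 792).
D lies in the plane iff n · AD = 0.
This gives (-5408)q + (-189280) = 0, so q = -35.

-35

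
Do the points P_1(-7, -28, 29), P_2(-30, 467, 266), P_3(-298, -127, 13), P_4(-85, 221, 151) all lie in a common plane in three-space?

The four points are coplanar iff the 3×3 determinant with rows P_1P_2, P_1P_3, P_1P_4 is zero.
Rows: (-23, 495, 237), (-291, -99, -16), (-78, 249, 122).
Expanding along the first row: (-23)(-8094) − (495)(-36750) + (237)(-80181) = -625485.
Nonzero ⇒ not coplanar.

No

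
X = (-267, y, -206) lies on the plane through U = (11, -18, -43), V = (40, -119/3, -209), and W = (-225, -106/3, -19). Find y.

The plane through U, V, W has equation −(10192/3)x + 38480y − 5616z = -1465568/3.
Substituting X: (38480)y + (2063984) = -1465568/3, so y = -199/3.

-199/3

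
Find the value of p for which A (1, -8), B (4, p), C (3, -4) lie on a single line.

-2

The three points are collinear iff det[AB; AC] = 0.
This determinant is linear in p: (-2)p + (-4) = 0, so p = -2.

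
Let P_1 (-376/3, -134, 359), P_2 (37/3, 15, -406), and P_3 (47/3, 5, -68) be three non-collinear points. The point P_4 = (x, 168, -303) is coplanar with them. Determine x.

The plane through P_1, P_2, P_3 has equation 42712x − (147244/3)y − (5620/3)z = 1653404/3.
Substituting P_4: (42712)x + (-7678044) = 1653404/3, so x = 578/3.

578/3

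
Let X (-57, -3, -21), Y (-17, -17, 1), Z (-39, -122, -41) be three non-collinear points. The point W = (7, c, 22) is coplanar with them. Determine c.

4

Coplanarity requires XY · (XZ × XW) = 0.
XY = (40, -14, 22), XZ = (18, -119, -20); the triple product is linear in c with coefficient 1196 and constant term -4784.
Setting it to zero: c = 4.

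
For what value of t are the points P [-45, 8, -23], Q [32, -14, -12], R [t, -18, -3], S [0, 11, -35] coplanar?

9

Normal to plane PQS: n = (231, 1419, 1221); plane equation n·X = -27126.
Requiring n·R = -27126: (231)t + (-29205) = -27126.
So t = 9.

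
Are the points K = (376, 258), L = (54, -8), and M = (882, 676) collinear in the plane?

Yes

KL = (-322, -266), KM = (506, 418).
Twice the signed area of △KLM is (-322)(418) − (-266)(506) = 0.
The triangle is degenerate (zero area), so the points are collinear.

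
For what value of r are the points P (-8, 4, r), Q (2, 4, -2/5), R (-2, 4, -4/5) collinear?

-7/5

Collinearity requires PQ × PR = 0; each component is linear in r.
The y-component gives (4)r + (28/5) = 0, so r = -7/5.
The remaining components then also vanish.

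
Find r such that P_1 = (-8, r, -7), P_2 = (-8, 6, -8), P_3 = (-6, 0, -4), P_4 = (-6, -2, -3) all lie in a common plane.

4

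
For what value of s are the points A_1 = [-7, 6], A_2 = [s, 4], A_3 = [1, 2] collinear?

Collinearity: (A_2 − A_1) must be parallel to (A_3 − A_1) = (8, -4).
Cross-multiplying the components: (s − (-7))·(-4) = (-2)·(8).
Solving gives s = -3.

-3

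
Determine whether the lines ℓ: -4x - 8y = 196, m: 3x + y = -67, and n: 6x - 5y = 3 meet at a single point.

No

Intersecting ℓ and m: solving the 2×2 system gives (x, y) = (-17, -16).
Substitute into n: (6)(-17) + (-5)(-16) = -22.
But n requires 3 ≠ -22, so the three lines have no common point.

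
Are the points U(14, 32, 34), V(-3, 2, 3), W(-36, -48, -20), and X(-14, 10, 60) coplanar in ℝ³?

No

With U as base: UV = (-17, -30, -31), UW = (-50, -80, -54), UX = (-28, -22, 26).
UW × UX = (-3268, 2812, -1140).
UV · (UW × UX) = 6536.
Since 6536 ≠ 0, the four points are not coplanar.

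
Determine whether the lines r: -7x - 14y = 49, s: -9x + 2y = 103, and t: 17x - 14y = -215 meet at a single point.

Yes

Intersecting r and s: solving the 2×2 system gives (x, y) = (-11, 2).
Substitute into t: (17)(-11) + (-14)(2) = -215.
This equals -215, so (-11, 2) lies on all three lines and they are concurrent.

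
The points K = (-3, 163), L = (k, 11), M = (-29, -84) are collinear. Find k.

-19

The three points are collinear iff det[KL; KM] = 0.
This determinant is linear in k: (-247)k + (-4693) = 0, so k = -19.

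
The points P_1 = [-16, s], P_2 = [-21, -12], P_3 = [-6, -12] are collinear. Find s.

The three points are collinear iff det[P_1P_2; P_1P_3] = 0.
This determinant is linear in s: (15)s + (180) = 0, so s = -12.

-12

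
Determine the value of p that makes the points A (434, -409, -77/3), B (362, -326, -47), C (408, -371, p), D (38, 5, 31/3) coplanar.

-187/3

The points are coplanar iff AB · (AC × AD) = 0.
Expanding, this is linear in p: (-3060)p + (-190740) = 0.
So p = -187/3.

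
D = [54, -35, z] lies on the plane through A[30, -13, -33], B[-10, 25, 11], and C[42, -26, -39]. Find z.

The plane through A, B, C has equation 344x + 288y + 64z = 4464.
Substituting D: (64)z + (8496) = 4464, so z = -63.

-63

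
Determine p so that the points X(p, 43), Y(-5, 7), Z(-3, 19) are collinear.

The three points are collinear iff det[XY; XZ] = 0.
This determinant is linear in p: (-12)p + (12) = 0, so p = 1.

1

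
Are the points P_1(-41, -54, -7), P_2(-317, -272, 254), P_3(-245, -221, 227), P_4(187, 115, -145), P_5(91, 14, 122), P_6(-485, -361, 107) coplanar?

The plane through P_1, P_2, P_3 has normal n = P_1P_2 × P_1P_3 = (-7425, 11340, 1620) and equation n·P = -319275.
Checking the remaining points: n·P_4 = -319275, n·P_5 = -319275, n·P_6 = -319275.
All equal -319275, so all 6 points lie in one plane.

Yes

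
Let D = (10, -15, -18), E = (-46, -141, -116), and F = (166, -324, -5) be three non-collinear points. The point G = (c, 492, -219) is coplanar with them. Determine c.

The plane through D, E, F has equation −31920x − 14560y + 36960z = -766080.
Substituting G: (-31920)c + (-15257760) = -766080, so c = -454.

-454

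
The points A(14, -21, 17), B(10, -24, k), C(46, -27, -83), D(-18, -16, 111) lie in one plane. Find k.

Normal to plane ACD: n = (-64, 192, -32); plane equation n·P = -5472.
Requiring n·B = -5472: (-32)k + (-5248) = -5472.
So k = 7.

7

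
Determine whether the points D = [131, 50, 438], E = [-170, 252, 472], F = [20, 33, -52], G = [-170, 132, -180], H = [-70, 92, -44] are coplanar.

No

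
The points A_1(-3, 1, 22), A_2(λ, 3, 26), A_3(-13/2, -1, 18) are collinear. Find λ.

1/2

Collinearity requires A_1A_2 × A_1A_3 = 0; each component is linear in λ.
The y-component gives (4)λ + (-2) = 0, so λ = 1/2.
The remaining components then also vanish.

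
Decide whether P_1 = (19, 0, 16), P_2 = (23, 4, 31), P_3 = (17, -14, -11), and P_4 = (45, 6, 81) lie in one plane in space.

Yes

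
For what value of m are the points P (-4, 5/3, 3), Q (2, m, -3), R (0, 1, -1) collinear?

2/3

Direction PR = (4, -2/3, -4). From the x-coordinate of Q, the parameter along the line is τ = (2 − (-4))/4 = 3/2.
Then m = 5/3 + 3/2·(-2/3) = 2/3.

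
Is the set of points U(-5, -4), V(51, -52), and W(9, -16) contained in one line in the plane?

UV = (56, -48), UW = (14, -12).
det[UV; UW] = (56)(-12) − (-48)(14) = 0.
The determinant is zero, so the points are collinear.

Yes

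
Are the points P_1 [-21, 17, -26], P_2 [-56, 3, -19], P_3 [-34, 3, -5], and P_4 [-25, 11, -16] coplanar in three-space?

The four points are coplanar iff the 3×3 determinant with rows P_1P_2, P_1P_3, P_1P_4 is zero.
Rows: (-35, -14, 7), (-13, -14, 21), (-4, -6, 10).
Expanding along the first row: (-35)(-14) − (-14)(-46) + (7)(22) = 0.
Zero determinant ⇒ coplanar.

Yes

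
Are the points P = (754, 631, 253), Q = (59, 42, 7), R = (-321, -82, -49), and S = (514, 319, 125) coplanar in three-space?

With P as base: PQ = (-695, -589, -246), PR = (-1075, -713, -302), PS = (-240, -312, -128).
PR × PS = (-2960, -65120, 164280).
PQ · (PR × PS) = 0.
The scalar triple product vanishes, so the four points are coplanar.

Yes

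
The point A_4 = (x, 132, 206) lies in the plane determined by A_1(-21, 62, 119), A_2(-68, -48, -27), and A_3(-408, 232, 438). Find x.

38

Coplanarity requires A_1A_2 · (A_1A_3 × A_1A_4) = 0.
A_1A_2 = (-47, -110, -146), A_1A_3 = (-387, 170, 319); the triple product is linear in x with coefficient -10270 and constant term 390260.
Setting it to zero: x = 38.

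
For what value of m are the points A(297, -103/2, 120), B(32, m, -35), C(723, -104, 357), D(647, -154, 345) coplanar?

Normal to plane ACD: n = (12480, -12900, -25290); plane equation n·P = 1336110.
Requiring n·B = 1336110: (-12900)m + (1284510) = 1336110.
So m = -4.

-4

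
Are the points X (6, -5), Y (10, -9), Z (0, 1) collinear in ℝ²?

Yes

XY = (4, -4), XZ = (-6, 6).
Twice the signed area of △XYZ is (4)(6) − (-4)(-6) = 0.
The triangle is degenerate (zero area), so the points are collinear.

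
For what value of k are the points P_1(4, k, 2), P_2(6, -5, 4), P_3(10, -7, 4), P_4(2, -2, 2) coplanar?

-3

The points are coplanar iff P_1P_2 · (P_1P_3 × P_1P_4) = 0.
Expanding, this is linear in k: (-8)k + (-24) = 0.
So k = -3.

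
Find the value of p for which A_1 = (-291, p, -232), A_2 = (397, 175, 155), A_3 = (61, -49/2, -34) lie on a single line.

-467/2

Direction A_2A_3 = (-336, -399/2, -189). From the x-coordinate of A_1, the parameter along the line is τ = (-291 − 397)/(-336) = 43/21.
Then p = 175 + 43/21·(-399/2) = -467/2.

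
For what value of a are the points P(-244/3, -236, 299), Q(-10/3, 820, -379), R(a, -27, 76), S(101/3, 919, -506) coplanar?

-73/3

Normal to plane PQS: n = (-66990, -15180, -31350); plane equation n·X = -342650.
Requiring n·R = -342650: (-66990)a + (-1972740) = -342650.
So a = -73/3.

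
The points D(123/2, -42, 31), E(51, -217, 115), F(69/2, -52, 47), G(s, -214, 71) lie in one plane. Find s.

303/2

Normal to plane DEF: n = (-1960, -2100, -4620); plane equation n·P = -175560.
Requiring n·G = -175560: (-1960)s + (121380) = -175560.
So s = 303/2.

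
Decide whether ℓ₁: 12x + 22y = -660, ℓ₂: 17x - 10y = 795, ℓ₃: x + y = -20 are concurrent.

No

Lines aᵢx + bᵢy = cᵢ with pairwise distinct directions are concurrent exactly when det[aᵢ bᵢ cᵢ] = 0.
Here the determinant is 10.
Nonzero, so no common point exists.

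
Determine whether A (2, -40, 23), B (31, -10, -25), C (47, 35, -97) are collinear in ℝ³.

AB = (29, 30, -48), AC = (45, 75, -120).
Comparing components 3 and 1: (-48)(45) − (29)(-120) = 1320 ≠ 0, so AB and AC are not parallel and the points are not collinear.

No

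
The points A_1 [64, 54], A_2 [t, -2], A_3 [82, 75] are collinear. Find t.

16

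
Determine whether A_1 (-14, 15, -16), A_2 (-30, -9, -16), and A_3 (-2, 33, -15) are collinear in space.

No

A_1A_2 = (-16, -24, 0), A_1A_3 = (12, 18, 1).
Comparing components 2 and 3: (-24)(1) − (0)(18) = -24 ≠ 0, so A_1A_2 and A_1A_3 are not parallel and the points are not collinear.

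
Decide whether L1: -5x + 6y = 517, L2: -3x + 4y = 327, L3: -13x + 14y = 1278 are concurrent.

No

The three lines meet at one point iff the augmented coefficient matrix [aᵢ bᵢ cᵢ] has rank < 3, i.e. its determinant vanishes.
Here the determinant is -2.
Nonzero, so no common point exists.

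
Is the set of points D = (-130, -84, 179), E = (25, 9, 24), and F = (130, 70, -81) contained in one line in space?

No

DE = (155, 93, -155), DF = (260, 154, -260).
Comparing components 2 and 3: (93)(-260) − (-155)(154) = -310 ≠ 0, so DE and DF are not parallel and the points are not collinear.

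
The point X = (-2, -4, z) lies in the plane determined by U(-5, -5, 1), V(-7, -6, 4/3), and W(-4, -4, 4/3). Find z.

0

Coplanarity requires UV · (UW × UX) = 0.
UV = (-2, -1, 1/3), UW = (1, 1, 1/3); the triple product is linear in z with coefficient -1 and constant term 0.
Setting it to zero: z = 0.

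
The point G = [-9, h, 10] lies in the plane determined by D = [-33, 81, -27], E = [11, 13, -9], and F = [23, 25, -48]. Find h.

25

A normal to the plane is n = DE × DF = (2436, 1932, 1344).
G lies in the plane iff n · DG = 0.
This gives (1932)h + (-48300) = 0, so h = 25.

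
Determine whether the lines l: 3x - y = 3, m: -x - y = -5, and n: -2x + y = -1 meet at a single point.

Intersecting l and m: solving the 2×2 system gives (x, y) = (2, 3).
Substitute into n: (-2)(2) + (1)(3) = -1.
This equals -1, so (2, 3) lies on all three lines and they are concurrent.

Yes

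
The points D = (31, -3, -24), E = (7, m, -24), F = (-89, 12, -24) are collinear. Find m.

0

Collinearity requires DE × DF = 0; each component is linear in m.
The z-component gives (120)m + (0) = 0, so m = 0.
The remaining components then also vanish.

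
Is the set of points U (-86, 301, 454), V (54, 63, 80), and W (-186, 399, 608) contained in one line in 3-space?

UV = (140, -238, -374), UW = (-100, 98, 154).
Comparing components 3 and 1: (-374)(-100) − (140)(154) = 15840 ≠ 0, so UV and UW are not parallel and the points are not collinear.

No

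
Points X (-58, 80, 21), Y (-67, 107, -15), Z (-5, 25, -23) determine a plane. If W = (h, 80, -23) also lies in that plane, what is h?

The plane through X, Y, Z has equation −3168x − 2304y − 936z = -20232.
Substituting W: (-3168)h + (-162792) = -20232, so h = -45.

-45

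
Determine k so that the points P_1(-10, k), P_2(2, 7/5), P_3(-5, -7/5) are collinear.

-17/5

The three points are collinear iff det[P_1P_2; P_1P_3] = 0.
This determinant is linear in k: (-7)k + (-119/5) = 0, so k = -17/5.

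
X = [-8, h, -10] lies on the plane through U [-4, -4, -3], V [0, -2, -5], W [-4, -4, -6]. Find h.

-6

A normal to the plane is n = UV × UW = (-6, 12, 0).
X lies in the plane iff n · UX = 0.
This gives (12)h + (72) = 0, so h = -6.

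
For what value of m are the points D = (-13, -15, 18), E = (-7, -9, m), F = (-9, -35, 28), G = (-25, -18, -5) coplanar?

Normal to plane DFG: n = (490, -28, -252); plane equation n·P = -10486.
Requiring n·E = -10486: (-252)m + (-3178) = -10486.
So m = 29.

29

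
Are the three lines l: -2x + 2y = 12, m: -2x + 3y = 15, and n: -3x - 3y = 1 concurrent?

Intersecting l and m: solving the 2×2 system gives (x, y) = (-3, 3).
Substitute into n: (-3)(-3) + (-3)(3) = 0.
But n requires 1 ≠ 0, so the three lines have no common point.

No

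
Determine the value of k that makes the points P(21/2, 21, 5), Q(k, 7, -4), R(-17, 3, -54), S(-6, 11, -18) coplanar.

-31/2

Coplanarity ⇔ det[PQ; PR; PS] = 0.
Expanding, this is linear in k: (-176)k + (-2728) = 0.
So k = -31/2.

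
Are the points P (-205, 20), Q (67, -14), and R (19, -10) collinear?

PQ = (272, -34), PR = (224, -30).
If collinear, PR would be a scalar multiple of PQ. But (272)·(-30) ≠ (-34)·(224) (difference -544), so they are not parallel; the points are not collinear.

No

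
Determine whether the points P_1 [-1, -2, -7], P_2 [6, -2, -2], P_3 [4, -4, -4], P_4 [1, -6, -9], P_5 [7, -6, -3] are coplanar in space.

No

The plane through P_1, P_2, P_3 has normal n = P_1P_2 × P_1P_3 = (10, 4, -14) and equation n·P = 80.
Checking the remaining points: n·P_4 = 112, n·P_5 = 88.
Since n·P_4 = 112 ≠ 80, P_4 is off the plane and the points are not all coplanar.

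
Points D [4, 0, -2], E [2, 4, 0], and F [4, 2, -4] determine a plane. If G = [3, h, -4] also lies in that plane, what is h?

The plane through D, E, F has equation −12x − 4y − 4z = -40.
Substituting G: (-4)h + (-20) = -40, so h = 5.

5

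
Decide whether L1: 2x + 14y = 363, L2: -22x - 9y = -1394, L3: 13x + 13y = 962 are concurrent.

No

Intersecting L1 and L2: solving the 2×2 system gives (x, y) = (16249/290, 2599/145).
Substitute into L3: (13)(16249/290) + (13)(2599/145) = 278811/290.
But L3 requires 962 ≠ 278811/290, so the three lines have no common point.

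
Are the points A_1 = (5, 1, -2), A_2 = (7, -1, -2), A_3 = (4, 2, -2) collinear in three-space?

Yes

A_1A_2 = (2, -2, 0), A_1A_3 = (-1, 1, 0).
A_1A_2 × A_1A_3 = (0, 0, 0).
The cross product vanishes, so the three points are collinear.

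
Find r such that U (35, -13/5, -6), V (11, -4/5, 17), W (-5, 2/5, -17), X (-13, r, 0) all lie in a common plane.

1

The points are coplanar iff UV · (UW × UX) = 0.
Expanding, this is linear in r: (-1184)r + (1184) = 0.
So r = 1.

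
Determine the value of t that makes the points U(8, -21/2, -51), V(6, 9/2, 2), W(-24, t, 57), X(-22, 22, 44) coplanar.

The points are coplanar iff UV · (UW × UX) = 0.
Expanding, this is linear in t: (1400)t + (-36400) = 0.
So t = 26.

26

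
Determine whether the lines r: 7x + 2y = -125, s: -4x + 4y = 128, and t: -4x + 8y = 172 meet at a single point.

Yes

The three lines meet at one point iff the augmented coefficient matrix [aᵢ bᵢ cᵢ] has rank < 3, i.e. its determinant vanishes.
Here the determinant is 0.
It vanishes, so the lines are concurrent at (-21, 11).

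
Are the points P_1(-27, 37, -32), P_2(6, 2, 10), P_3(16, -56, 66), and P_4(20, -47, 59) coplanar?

Yes

A normal to the plane through P_1, P_2, P_3 is n = P_1P_2 × P_1P_3 = (476, -1428, -1564).
The plane has equation n·P = -15640. For P_4: n·P_4 = -15640.
Equal, so P_4 lies in the plane and all four are coplanar.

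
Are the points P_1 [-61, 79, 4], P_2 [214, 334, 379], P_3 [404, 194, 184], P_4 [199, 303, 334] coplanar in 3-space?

With P_1 as base: P_1P_2 = (275, 255, 375), P_1P_3 = (465, 115, 180), P_1P_4 = (260, 224, 330).
P_1P_3 × P_1P_4 = (-2370, -106650, 74260).
P_1P_2 · (P_1P_3 × P_1P_4) = 0.
The scalar triple product vanishes, so the four points are coplanar.

Yes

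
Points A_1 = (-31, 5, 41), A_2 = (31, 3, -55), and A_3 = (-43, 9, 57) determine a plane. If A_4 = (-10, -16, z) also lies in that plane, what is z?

23

The plane through A_1, A_2, A_3 has equation 352x + 160y + 224z = -928.
Substituting A_4: (224)z + (-6080) = -928, so z = 23.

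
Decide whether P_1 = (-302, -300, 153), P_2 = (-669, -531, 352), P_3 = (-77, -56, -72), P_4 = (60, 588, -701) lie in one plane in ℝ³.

The four points are coplanar iff the 3×3 determinant with rows P_1P_2, P_1P_3, P_1P_4 is zero.
Rows: (-367, -231, 199), (225, 244, -225), (362, 888, -854).
Expanding along the first row: (-367)(-8576) − (-231)(-110700) + (199)(111472) = -241380.
Nonzero ⇒ not coplanar.

No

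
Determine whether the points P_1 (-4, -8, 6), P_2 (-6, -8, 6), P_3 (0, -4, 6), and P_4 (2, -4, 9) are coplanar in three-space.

No

A normal to the plane through P_1, P_2, P_3 is n = P_1P_2 × P_1P_3 = (0, 0, -8).
The plane has equation n·P = -48. For P_4: n·P_4 = -72.
-72 ≠ -48, so P_4 is off the plane.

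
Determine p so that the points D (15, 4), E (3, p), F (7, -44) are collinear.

-68

Collinearity: (E − D) must be parallel to (F − D) = (-8, -48).
Cross-multiplying the components: (p − 4)·(-8) = (-12)·(-48).
Solving gives p = -68.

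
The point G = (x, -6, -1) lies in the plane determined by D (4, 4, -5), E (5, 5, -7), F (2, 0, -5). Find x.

Coplanarity requires DE · (DF × DG) = 0.
DE = (1, 1, -2), DF = (-2, -4, 0); the triple product is linear in x with coefficient -8 and constant term -16.
Setting it to zero: x = -2.

-2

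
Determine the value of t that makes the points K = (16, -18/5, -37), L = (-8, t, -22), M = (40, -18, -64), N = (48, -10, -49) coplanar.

The points are coplanar iff KL · (KM × KN) = 0.
Expanding, this is linear in t: (-576)t + (12672/5) = 0.
So t = 22/5.

22/5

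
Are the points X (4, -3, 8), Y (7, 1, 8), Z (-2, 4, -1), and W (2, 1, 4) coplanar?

Yes

The four points are coplanar iff the 3×3 determinant with rows XY, XZ, XW is zero.
Rows: (3, 4, 0), (-6, 7, -9), (-2, 4, -4).
Expanding along the first row: (3)(8) − (4)(6) + (0)(-10) = 0.
Zero determinant ⇒ coplanar.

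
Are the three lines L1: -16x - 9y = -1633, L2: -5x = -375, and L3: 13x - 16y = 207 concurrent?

Intersecting L1 and L2: solving the 2×2 system gives (x, y) = (75, 433/9).
Substitute into L3: (13)(75) + (-16)(433/9) = 1847/9.
But L3 requires 207 ≠ 1847/9, so the three lines have no common point.

No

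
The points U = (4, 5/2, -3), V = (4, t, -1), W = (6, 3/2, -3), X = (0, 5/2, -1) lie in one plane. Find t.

Coplanarity ⇔ det[UV; UW; UX] = 0.
Expanding, this is linear in t: (-4)t + (2) = 0.
So t = 1/2.

1/2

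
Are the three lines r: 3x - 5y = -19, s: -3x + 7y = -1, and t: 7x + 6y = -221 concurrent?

Intersecting r and s: solving the 2×2 system gives (x, y) = (-23, -10).
Substitute into t: (7)(-23) + (6)(-10) = -221.
This equals -221, so (-23, -10) lies on all three lines and they are concurrent.

Yes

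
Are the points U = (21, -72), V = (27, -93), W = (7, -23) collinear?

Yes

UV = (6, -21), UW = (-14, 49).
Twice the signed area of △UVW is (6)(49) − (-21)(-14) = 0.
The triangle is degenerate (zero area), so the points are collinear.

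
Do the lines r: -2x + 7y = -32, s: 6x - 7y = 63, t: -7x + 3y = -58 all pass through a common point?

No

Lines aᵢx + bᵢy = cᵢ with pairwise distinct directions are concurrent exactly when det[aᵢ bᵢ cᵢ] = 0.
Here the determinant is -93.
Nonzero, so no common point exists.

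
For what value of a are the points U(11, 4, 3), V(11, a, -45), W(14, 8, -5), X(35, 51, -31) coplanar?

Coplanarity ⇔ det[UV; UW; UX] = 0.
Expanding, this is linear in a: (-90)a + (-1800) = 0.
So a = -20.

-20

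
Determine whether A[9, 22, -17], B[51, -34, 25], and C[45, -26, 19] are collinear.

AB = (42, -56, 42), AC = (36, -48, 36).
AB × AC = (0, 0, 0).
The cross product vanishes, so the three points are collinear.

Yes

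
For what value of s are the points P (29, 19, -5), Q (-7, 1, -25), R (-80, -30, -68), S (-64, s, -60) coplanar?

Normal to plane PQR: n = (154, -88, -198); plane equation n·X = 3784.
Requiring n·S = 3784: (-88)s + (2024) = 3784.
So s = -20.

-20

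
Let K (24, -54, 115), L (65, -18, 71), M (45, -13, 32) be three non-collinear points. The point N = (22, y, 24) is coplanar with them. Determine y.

A normal to the plane is n = KL × KM = (-1184, 2479, 925).
N lies in the plane iff n · KN = 0.
This gives (2479)y + (52059) = 0, so y = -21.

-21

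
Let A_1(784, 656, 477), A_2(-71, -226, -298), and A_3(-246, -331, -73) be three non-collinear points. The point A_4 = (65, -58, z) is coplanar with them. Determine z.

-34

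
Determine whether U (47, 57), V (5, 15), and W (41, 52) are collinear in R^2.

No

UV = (-42, -42), UW = (-6, -5).
Twice the signed area of △UVW is (-42)(-5) − (-42)(-6) = -42.
The area is nonzero, so the three points are not collinear.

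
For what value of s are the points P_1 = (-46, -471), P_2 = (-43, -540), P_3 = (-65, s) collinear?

-34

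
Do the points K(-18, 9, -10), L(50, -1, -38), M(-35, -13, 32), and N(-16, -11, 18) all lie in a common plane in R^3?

With K as base: KL = (68, -10, -28), KM = (-17, -22, 42), KN = (2, -20, 28).
KM × KN = (224, 560, 384).
KL · (KM × KN) = -1120.
Since -1120 ≠ 0, the four points are not coplanar.

No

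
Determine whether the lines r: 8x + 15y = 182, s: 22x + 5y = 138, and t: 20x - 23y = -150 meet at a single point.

Yes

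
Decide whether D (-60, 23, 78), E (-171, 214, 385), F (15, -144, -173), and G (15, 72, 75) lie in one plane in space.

Yes

With D as base: DE = (-111, 191, 307), DF = (75, -167, -251), DG = (75, 49, -3).
DF × DG = (12800, -18600, 16200).
DE · (DF × DG) = 0.
The scalar triple product vanishes, so the four points are coplanar.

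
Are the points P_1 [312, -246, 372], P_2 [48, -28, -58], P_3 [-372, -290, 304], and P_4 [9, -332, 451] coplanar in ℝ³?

No

The four points are coplanar iff the 3×3 determinant with rows P_1P_2, P_1P_3, P_1P_4 is zero.
Rows: (-264, 218, -430), (-684, -44, -68), (-303, -86, 79).
Expanding along the first row: (-264)(-9324) − (218)(-74640) + (-430)(45492) = -828504.
Nonzero ⇒ not coplanar.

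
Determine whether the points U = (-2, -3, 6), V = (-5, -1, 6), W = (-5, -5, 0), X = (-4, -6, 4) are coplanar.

No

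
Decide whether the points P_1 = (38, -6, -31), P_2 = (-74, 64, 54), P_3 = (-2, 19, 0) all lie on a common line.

No

P_1P_2 = (-112, 70, 85), P_1P_3 = (-40, 25, 31).
P_1P_2 × P_1P_3 = (45, 72, 0).
The cross product is nonzero, so the points do not lie on one line.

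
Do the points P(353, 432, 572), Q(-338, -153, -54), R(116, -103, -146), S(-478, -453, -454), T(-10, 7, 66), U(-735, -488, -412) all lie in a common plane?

Yes

The plane through P, Q, R has normal n = PQ × PR = (85120, -347776, 231040) and equation n·X = 11963008.
Checking the remaining points: n·S = 11963008, n·T = 11963008, n·U = 11963008.
All equal 11963008, so all 6 points lie in one plane.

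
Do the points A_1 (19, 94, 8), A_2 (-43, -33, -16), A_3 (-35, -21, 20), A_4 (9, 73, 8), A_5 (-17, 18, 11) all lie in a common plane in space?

The plane through A_1, A_2, A_3 has normal n = A_1A_2 × A_1A_3 = (-4284, 2040, 272) and equation n·P = 112540.
Checking the remaining points: n·A_4 = 112540, n·A_5 = 112540.
All equal 112540, so all 5 points lie in one plane.

Yes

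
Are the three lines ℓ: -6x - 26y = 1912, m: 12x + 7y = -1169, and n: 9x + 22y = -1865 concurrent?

Yes

Lines aᵢx + bᵢy = cᵢ with pairwise distinct directions are concurrent exactly when det[aᵢ bᵢ cᵢ] = 0.
Here the determinant is 0.
It vanishes, so the lines are concurrent at (-63, -59).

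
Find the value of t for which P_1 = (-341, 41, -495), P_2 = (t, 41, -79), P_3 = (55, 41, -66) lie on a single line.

43

Collinearity requires P_1P_2 × P_1P_3 = 0; each component is linear in t.
The y-component gives (-429)t + (18447) = 0, so t = 43.
The remaining components then also vanish.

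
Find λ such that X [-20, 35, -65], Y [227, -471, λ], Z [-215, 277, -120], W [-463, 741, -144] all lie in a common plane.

Normal to plane XZW: n = (19712, 8960, -30464); plane equation n·P = 1899520.
Requiring n·Y = 1899520: (-30464)λ + (254464) = 1899520.
So λ = -54.

-54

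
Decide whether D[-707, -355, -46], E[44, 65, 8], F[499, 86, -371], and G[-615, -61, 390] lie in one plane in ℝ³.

No

The four points are coplanar iff the 3×3 determinant with rows DE, DF, DG is zero.
Rows: (751, 420, 54), (1206, 441, -325), (92, 294, 436).
Expanding along the first row: (751)(287826) − (420)(555716) + (54)(313992) = -287826.
Nonzero ⇒ not coplanar.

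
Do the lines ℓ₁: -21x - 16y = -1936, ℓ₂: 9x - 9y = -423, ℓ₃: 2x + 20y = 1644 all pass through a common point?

Yes

The three lines meet at one point iff the augmented coefficient matrix [aᵢ bᵢ cᵢ] has rank < 3, i.e. its determinant vanishes.
Here the determinant is 0.
It vanishes, so the lines are concurrent at (32, 79).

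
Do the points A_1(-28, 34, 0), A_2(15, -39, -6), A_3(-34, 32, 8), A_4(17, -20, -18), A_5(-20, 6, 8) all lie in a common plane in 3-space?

The plane through A_1, A_2, A_3 has normal n = A_1A_2 × A_1A_3 = (-596, -308, -524) and equation n·P = 6216.
Checking the remaining points: n·A_4 = 5460, n·A_5 = 5880.
Since n·A_4 = 5460 ≠ 6216, A_4 is off the plane and the points are not all coplanar.

No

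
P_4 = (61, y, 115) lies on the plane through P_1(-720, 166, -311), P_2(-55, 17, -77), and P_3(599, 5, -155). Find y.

-75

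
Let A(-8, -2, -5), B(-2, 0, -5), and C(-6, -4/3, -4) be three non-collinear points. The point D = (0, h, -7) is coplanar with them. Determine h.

2/3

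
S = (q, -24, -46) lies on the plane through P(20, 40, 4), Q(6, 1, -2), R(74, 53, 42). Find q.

The plane through P, Q, R has equation −1404x + 208y + 1924z = -12064.
Substituting S: (-1404)q + (-93496) = -12064, so q = -58.

-58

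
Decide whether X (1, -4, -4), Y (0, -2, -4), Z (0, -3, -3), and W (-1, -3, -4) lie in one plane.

With X as base: XY = (-1, 2, 0), XZ = (-1, 1, 1), XW = (-2, 1, 0).
XZ × XW = (-1, -2, 1).
XY · (XZ × XW) = -3.
Since -3 ≠ 0, the four points are not coplanar.

No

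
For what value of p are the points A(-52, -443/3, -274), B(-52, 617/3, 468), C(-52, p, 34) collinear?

-1

Direction AB = (0, 1060/3, 742). From the z-coordinate of C, the parameter along the line is τ = (34 − (-274))/742 = 22/53.
Then p = (-443/3) + 22/53·(1060/3) = -1.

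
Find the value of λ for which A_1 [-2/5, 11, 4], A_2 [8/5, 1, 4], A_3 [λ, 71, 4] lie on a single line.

Collinearity requires A_1A_2 × A_1A_3 = 0; each component is linear in λ.
The z-component gives (10)λ + (124) = 0, so λ = -62/5.
The remaining components then also vanish.

-62/5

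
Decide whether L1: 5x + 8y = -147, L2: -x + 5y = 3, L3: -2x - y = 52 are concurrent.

No

Intersecting L1 and L2: solving the 2×2 system gives (x, y) = (-23, -4).
Substitute into L3: (-2)(-23) + (-1)(-4) = 50.
But L3 requires 52 ≠ 50, so the three lines have no common point.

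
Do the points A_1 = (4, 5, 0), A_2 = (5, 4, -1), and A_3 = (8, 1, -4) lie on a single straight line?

A_1A_2 = (1, -1, -1), A_1A_3 = (4, -4, -4).
Each component of A_1A_3 is 4 times the corresponding component of A_1A_2, so A_1A_3 = 4·A_1A_2 and the points are collinear.

Yes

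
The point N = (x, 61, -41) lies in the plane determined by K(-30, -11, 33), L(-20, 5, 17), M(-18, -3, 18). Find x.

17

A normal to the plane is n = KL × KM = (-112, -42, -112).
N lies in the plane iff n · KN = 0.
This gives (-112)x + (1904) = 0, so x = 17.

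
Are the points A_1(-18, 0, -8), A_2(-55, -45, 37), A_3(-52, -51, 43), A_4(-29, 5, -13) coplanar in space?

Yes

The four points are coplanar iff the 3×3 determinant with rows A_1A_2, A_1A_3, A_1A_4 is zero.
Rows: (-37, -45, 45), (-34, -51, 51), (-11, 5, -5).
Expanding along the first row: (-37)(0) − (-45)(731) + (45)(-731) = 0.
Zero determinant ⇒ coplanar.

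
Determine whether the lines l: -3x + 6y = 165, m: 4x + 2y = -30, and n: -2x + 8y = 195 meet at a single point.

Intersecting l and m: solving the 2×2 system gives (x, y) = (-17, 19).
Substitute into n: (-2)(-17) + (8)(19) = 186.
But n requires 195 ≠ 186, so the three lines have no common point.

No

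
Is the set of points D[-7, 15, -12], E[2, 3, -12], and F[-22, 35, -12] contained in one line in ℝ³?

Yes

DE = (9, -12, 0), DF = (-15, 20, 0).
DE × DF = (0, 0, 0).
The cross product vanishes, so the three points are collinear.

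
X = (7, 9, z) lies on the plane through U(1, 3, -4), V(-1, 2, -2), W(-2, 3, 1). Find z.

-6

A normal to the plane is n = UV × UW = (-5, 4, -3).
X lies in the plane iff n · UX = 0.
This gives (-3)z + (-18) = 0, so z = -6.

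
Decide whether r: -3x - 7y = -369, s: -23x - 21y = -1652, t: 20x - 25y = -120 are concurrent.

No

Intersecting r and s: solving the 2×2 system gives (x, y) = (545/14, 3531/98).
Substitute into t: (20)(545/14) + (-25)(3531/98) = -11975/98.
But t requires -120 ≠ -11975/98, so the three lines have no common point.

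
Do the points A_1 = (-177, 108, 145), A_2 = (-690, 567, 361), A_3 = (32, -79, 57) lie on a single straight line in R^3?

Yes

A_1A_2 = (-513, 459, 216), A_1A_3 = (209, -187, -88).
Each component of A_1A_3 is -11/27 times the corresponding component of A_1A_2, so A_1A_3 = -11/27·A_1A_2 and the points are collinear.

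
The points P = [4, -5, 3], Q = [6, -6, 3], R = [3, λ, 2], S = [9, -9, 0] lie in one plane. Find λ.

-5

Normal to plane PQS: n = (3, 6, -3); plane equation n·X = -27.
Requiring n·R = -27: (6)λ + (3) = -27.
So λ = -5.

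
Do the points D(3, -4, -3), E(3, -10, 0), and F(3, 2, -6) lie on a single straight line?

Yes

DE = (0, -6, 3), DF = (0, 6, -3).
DE × DF = (0, 0, 0).
The cross product vanishes, so the three points are collinear.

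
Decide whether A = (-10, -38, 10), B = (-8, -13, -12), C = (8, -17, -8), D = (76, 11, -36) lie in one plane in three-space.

No

A normal to the plane through A, B, C is n = AB × AC = (12, -360, -408).
The plane has equation n·P = 9480. For D: n·D = 11640.
11640 ≠ 9480, so D is off the plane.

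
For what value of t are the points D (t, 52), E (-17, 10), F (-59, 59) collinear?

-53

Collinearity: (D − E) must be parallel to (F − E) = (-42, 49).
Cross-multiplying the components: (t − (-17))·(49) = (42)·(-42).
Solving gives t = -53.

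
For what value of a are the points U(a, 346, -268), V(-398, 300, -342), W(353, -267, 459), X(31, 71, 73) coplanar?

-268

Coplanarity ⇔ det[UV; UW; UX] = 0.
Expanding, this is linear in a: (51876)a + (13902768) = 0.
So a = -268.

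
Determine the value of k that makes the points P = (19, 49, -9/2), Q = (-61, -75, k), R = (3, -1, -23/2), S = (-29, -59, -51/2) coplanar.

-79/2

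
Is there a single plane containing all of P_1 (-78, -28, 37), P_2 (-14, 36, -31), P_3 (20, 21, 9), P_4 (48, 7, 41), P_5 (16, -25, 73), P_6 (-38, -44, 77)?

The plane through P_1, P_2, P_3 has normal n = P_1P_2 × P_1P_3 = (1540, -4872, -3136) and equation n·P = -99736.
Checking the remaining points: n·P_4 = -88760, n·P_5 = -82488, n·P_6 = -85624.
Since n·P_4 = -88760 ≠ -99736, P_4 is off the plane and the points are not all coplanar.

No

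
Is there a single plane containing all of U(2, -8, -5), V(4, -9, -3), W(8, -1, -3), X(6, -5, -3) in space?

Yes

The four points are coplanar iff the 3×3 determinant with rows UV, UW, UX is zero.
Rows: (2, -1, 2), (6, 7, 2), (4, 3, 2).
Expanding along the first row: (2)(8) − (-1)(4) + (2)(-10) = 0.
Zero determinant ⇒ coplanar.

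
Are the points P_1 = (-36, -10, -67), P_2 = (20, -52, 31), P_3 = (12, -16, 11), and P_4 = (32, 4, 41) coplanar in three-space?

No

The four points are coplanar iff the 3×3 determinant with rows P_1P_2, P_1P_3, P_1P_4 is zero.
Rows: (56, -42, 98), (48, -6, 78), (68, 14, 108).
Expanding along the first row: (56)(-1740) − (-42)(-120) + (98)(1080) = 3360.
Nonzero ⇒ not coplanar.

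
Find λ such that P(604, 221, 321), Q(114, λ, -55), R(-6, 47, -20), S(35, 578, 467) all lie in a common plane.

-33

The points are coplanar iff PQ · (PR × PS) = 0.
Expanding, this is linear in λ: (283089)λ + (9341937) = 0.
So λ = -33.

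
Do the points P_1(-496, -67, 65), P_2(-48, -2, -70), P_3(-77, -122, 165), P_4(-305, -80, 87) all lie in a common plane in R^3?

No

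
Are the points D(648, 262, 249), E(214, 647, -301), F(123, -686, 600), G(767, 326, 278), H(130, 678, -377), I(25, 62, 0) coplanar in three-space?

The plane through D, E, F has normal n = DE × DF = (-386265, 441084, 613557) and equation n·P = 18039981.
Checking the remaining points: n·G = 18096975, n·H = 17529513, n·I = 17690583.
Since n·G = 18096975 ≠ 18039981, G is off the plane and the points are not all coplanar.

No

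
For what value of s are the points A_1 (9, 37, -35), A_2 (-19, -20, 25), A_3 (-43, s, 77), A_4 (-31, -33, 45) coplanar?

-70

The points are coplanar iff A_1A_2 · (A_1A_3 × A_1A_4) = 0.
Expanding, this is linear in s: (160)s + (11200) = 0.
So s = -70.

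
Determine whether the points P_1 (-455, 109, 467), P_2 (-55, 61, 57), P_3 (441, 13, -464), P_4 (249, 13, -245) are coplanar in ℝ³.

No

A normal to the plane through P_1, P_2, P_3 is n = P_1P_2 × P_1P_3 = (5328, 5040, 4608).
The plane has equation n·P = 277056. For P_4: n·P_4 = 263232.
263232 ≠ 277056, so P_4 is off the plane.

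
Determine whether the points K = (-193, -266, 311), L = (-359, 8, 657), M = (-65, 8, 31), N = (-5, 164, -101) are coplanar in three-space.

A normal to the plane through K, L, M is n = KL × KM = (-171524, -2192, -80556).
The plane has equation n·P = 8634288. For N: n·N = 8634288.
Equal, so N lies in the plane and all four are coplanar.

Yes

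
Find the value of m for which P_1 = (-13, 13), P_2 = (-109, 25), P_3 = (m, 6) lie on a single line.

43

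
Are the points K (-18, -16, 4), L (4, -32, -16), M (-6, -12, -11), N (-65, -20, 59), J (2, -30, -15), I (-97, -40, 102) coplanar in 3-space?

No

The plane through K, L, M has normal n = KL × KM = (320, 90, 280) and equation n·P = -6080.
Checking the remaining points: n·N = -6080, n·J = -6260, n·I = -6080.
Since n·J = -6260 ≠ -6080, J is off the plane and the points are not all coplanar.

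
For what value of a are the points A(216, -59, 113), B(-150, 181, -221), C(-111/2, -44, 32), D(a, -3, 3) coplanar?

-2

The points are coplanar iff AB · (AC × AD) = 0.
Expanding, this is linear in a: (-14430)a + (-28860) = 0.
So a = -2.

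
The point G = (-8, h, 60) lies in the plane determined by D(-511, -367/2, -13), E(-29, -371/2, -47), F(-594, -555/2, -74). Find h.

-65/2

A normal to the plane is n = DE × DF = (-3074, 32224, -45474).
G lies in the plane iff n · DG = 0.
This gives (32224)h + (1047280) = 0, so h = -65/2.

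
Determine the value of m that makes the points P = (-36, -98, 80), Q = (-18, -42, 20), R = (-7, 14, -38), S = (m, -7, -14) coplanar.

-19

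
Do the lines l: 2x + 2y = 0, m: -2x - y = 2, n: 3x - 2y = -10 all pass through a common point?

Yes

Lines aᵢx + bᵢy = cᵢ with pairwise distinct directions are concurrent exactly when det[aᵢ bᵢ cᵢ] = 0.
Here the determinant is 0.
It vanishes, so the lines are concurrent at (-2, 2).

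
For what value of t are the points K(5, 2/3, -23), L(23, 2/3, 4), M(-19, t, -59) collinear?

2/3

Direction KL = (18, 0, 27). From the x-coordinate of M, the parameter along the line is τ = (-19 − 5)/18 = -4/3.
Then t = 2/3 + (-4/3)·(0) = 2/3.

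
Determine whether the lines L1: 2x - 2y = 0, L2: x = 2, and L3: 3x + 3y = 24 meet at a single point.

No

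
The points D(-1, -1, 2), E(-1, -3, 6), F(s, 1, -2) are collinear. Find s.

-1

Collinearity requires DE × DF = 0; each component is linear in s.
The y-component gives (4)s + (4) = 0, so s = -1.
The remaining components then also vanish.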